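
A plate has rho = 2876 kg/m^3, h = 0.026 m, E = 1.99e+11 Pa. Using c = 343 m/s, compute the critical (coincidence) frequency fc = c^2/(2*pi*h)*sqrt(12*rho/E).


12*rho/E = 12*2876/1.99e+11 = 1.73427e-07
sqrt(12*rho/E) = sqrt(1.73427e-07) = 0.000416446
c^2/(2*pi*h) = 343^2/(2*pi*0.026) = 720170
fc = 720170 * 0.000416446 = 299.91 Hz


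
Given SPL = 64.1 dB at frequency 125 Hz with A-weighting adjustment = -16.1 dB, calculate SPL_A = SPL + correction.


A-weighting table: 125 Hz -> -16.1 dB correction
SPL_A = SPL + correction = 64.1 + (-16.1) = 48 dBA


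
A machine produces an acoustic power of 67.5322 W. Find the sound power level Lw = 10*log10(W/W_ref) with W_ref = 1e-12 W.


W / W_ref = 67.5322 / 1e-12 = 6.75322e+13
Lw = 10 * log10(6.75322e+13) = 138.3 dB


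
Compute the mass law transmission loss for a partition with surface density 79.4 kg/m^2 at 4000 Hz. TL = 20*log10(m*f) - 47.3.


m * f = 79.4 * 4000 = 317600
20*log10(317600) = 110.038 dB
TL = 110.038 - 47.3 = 62.738 dB


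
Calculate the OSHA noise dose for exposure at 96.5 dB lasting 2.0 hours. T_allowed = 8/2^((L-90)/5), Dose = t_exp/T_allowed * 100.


T_allowed = 8 / 2^((96.5 - 90)/5) = 3.24901 hr
Dose = 2.0 / 3.24901 * 100 = 61.557 %


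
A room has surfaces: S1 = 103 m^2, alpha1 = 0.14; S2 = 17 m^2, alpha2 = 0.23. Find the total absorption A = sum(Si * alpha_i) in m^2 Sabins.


103 * 0.14 = 14.42
17 * 0.23 = 3.91
A_total = 14.42 + 3.91 = 18.33 m^2


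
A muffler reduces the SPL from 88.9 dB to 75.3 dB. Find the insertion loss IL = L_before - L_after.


Insertion loss = SPL without muffler - SPL with muffler
IL = 88.9 - 75.3 = 13.6 dB


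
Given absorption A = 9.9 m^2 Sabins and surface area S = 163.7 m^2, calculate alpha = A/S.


Absorption coefficient = absorbed power / incident power
alpha = A / S = 9.9 / 163.7 = 0.060476


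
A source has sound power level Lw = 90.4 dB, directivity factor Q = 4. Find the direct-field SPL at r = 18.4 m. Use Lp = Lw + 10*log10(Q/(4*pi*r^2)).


4*pi*r^2 = 4*pi*18.4^2 = 4254.47 m^2
Q / (4*pi*r^2) = 4 / 4254.47 = 0.000940188
Lp = 90.4 + 10*log10(0.000940188) = 60.132 dB


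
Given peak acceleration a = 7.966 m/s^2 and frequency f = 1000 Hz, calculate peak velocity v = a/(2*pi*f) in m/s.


omega = 2*pi*f = 2*pi*1000 = 6283.19 rad/s
v = a / omega = 7.966 / 6283.19 = 0.0012678 m/s


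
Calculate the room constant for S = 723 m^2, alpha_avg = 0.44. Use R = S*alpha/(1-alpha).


R = 723 * 0.44 / (1 - 0.44) = 568.07 m^2


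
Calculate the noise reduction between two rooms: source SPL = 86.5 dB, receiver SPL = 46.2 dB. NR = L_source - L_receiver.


NR = L_source - L_receiver (difference between source and receiving room levels)
NR = 86.5 - 46.2 = 40.3 dB


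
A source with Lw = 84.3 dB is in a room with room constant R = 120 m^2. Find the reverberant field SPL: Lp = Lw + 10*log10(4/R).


4/R = 4/120 = 0.0333333
Lp = 84.3 + 10*log10(0.0333333) = 69.529 dB


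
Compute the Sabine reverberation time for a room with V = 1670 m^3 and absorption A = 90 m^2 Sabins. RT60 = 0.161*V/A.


RT60 = 0.161 * 1670 / 90 = 2.9874 s


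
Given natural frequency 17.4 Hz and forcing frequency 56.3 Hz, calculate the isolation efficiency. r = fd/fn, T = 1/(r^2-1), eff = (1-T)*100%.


r = 56.3 / 17.4 = 3.23563
r^2 - 1 = 3.23563^2 - 1 = 9.4693
T = 1/9.4693 = 0.105604
Efficiency = (1 - 0.105604)*100 = 89.44 %


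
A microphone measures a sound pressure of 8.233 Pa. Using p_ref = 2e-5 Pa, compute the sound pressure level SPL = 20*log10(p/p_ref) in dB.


p / p_ref = 8.233 / 2e-5 = 411650
SPL = 20 * log10(411650) = 112.29 dB


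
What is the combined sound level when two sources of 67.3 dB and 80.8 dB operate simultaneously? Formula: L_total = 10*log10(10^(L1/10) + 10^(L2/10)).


10^(67.3/10) = 5.37032e+06
10^(80.8/10) = 1.20226e+08
Sum = 5.37032e+06 + 1.20226e+08 = 1.25596e+08
L_total = 10*log10(1.25596e+08) = 80.99 dB


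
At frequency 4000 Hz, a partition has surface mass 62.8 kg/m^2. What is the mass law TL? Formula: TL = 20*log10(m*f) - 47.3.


m * f = 62.8 * 4000 = 251200
20*log10(251200) = 108 dB
TL = 108 - 47.3 = 60.7 dB


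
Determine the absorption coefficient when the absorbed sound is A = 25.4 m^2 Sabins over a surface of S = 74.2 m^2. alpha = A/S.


Absorption coefficient = absorbed power / incident power
alpha = A / S = 25.4 / 74.2 = 0.34232


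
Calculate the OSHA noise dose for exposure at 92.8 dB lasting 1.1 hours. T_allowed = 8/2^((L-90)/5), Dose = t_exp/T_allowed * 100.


T_allowed = 8 / 2^((92.8 - 90)/5) = 5.42642 hr
Dose = 1.1 / 5.42642 * 100 = 20.271 %


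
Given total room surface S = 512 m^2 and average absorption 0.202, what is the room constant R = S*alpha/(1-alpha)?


R = 512 * 0.202 / (1 - 0.202) = 129.6 m^2


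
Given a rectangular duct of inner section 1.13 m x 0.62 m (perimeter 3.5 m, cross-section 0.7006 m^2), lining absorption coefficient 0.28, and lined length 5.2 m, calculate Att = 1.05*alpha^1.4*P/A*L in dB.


alpha^1.4 = 0.28^1.4 = 0.168276
Attenuation rate = 1.05 * alpha^1.4 * P / A
= 1.05 * 0.168276 * 3.5 / 0.7006 = 0.882692 dB/m
Total Att = 0.882692 * 5.2 = 4.59 dB


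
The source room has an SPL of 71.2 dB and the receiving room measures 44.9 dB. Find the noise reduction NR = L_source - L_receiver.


NR = L_source - L_receiver (difference between source and receiving room levels)
NR = 71.2 - 44.9 = 26.3 dB


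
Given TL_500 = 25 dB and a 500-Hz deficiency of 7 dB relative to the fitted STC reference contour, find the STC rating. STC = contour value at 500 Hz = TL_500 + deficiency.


By ASTM E413, STC = value of the fitted reference contour at 500 Hz.
Contour value at 500 Hz = TL_500 + deficiency = 25 + 7 = 32
STC = 32


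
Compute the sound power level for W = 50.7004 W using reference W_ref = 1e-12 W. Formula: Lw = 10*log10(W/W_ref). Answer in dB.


W / W_ref = 50.7004 / 1e-12 = 5.07004e+13
Lw = 10 * log10(5.07004e+13) = 137.05 dB


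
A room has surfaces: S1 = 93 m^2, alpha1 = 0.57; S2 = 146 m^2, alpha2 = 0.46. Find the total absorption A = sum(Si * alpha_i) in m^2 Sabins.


93 * 0.57 = 53.01
146 * 0.46 = 67.16
A_total = 53.01 + 67.16 = 120.17 m^2


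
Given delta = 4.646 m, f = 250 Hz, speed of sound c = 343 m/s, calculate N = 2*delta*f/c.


N = 2*delta*f/c = 2*delta/lambda, where lambda = c/f
lambda = 343 / 250 = 1.372 m
N = 2 * 4.646 / 1.372 = 6.7726


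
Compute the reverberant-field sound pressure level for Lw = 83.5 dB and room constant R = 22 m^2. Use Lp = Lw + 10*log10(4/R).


4/R = 4/22 = 0.181818
Lp = 83.5 + 10*log10(0.181818) = 76.096 dB


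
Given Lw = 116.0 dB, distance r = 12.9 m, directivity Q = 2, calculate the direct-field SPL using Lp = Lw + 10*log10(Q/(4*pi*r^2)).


4*pi*r^2 = 4*pi*12.9^2 = 2091.17 m^2
Q / (4*pi*r^2) = 2 / 2091.17 = 0.000956402
Lp = 116.0 + 10*log10(0.000956402) = 85.806 dB


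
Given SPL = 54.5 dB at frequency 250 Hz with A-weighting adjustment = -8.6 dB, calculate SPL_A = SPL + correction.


A-weighting table: 250 Hz -> -8.6 dB correction
SPL_A = SPL + correction = 54.5 + (-8.6) = 45.9 dBA


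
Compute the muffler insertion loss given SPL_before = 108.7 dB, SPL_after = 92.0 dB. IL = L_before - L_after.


Insertion loss = SPL without muffler - SPL with muffler
IL = 108.7 - 92.0 = 16.7 dB


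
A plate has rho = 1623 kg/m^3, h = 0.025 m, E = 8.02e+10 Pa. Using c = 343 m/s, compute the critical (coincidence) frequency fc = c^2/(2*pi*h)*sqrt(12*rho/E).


12*rho/E = 12*1623/8.02e+10 = 2.42843e-07
sqrt(12*rho/E) = sqrt(2.42843e-07) = 0.000492791
c^2/(2*pi*h) = 343^2/(2*pi*0.025) = 748977
fc = 748977 * 0.000492791 = 369.09 Hz


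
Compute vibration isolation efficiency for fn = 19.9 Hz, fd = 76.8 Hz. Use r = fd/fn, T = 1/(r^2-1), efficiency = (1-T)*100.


r = 76.8 / 19.9 = 3.8593
r^2 - 1 = 3.8593^2 - 1 = 13.8942
T = 1/13.8942 = 0.0719725
Efficiency = (1 - 0.0719725)*100 = 92.803 %


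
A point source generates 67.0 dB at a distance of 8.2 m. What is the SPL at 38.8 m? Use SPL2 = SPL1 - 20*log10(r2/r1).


r2/r1 = 38.8/8.2 = 4.73171
Correction = 20*log10(4.73171) = 13.5004 dB
SPL2 = 67.0 - 13.5004 = 53.5 dB


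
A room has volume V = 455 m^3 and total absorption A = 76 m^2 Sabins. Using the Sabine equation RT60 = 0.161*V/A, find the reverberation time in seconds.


RT60 = 0.161 * 455 / 76 = 0.96388 s


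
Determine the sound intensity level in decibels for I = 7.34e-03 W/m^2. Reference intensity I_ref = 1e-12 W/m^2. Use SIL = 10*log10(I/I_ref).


I / I_ref = 7.34e-03 / 1e-12 = 7.34e+09
SIL = 10 * log10(7.34e+09) = 98.657 dB


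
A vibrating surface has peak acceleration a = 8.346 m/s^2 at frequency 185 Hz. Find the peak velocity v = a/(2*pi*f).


omega = 2*pi*f = 2*pi*185 = 1162.39 rad/s
v = a / omega = 8.346 / 1162.39 = 0.00718 m/s


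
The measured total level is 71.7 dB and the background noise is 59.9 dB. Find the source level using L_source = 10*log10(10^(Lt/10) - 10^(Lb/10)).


10^(71.7/10) = 1.47911e+07
10^(59.9/10) = 977237
Difference = 1.47911e+07 - 977237 = 1.38139e+07
L_source = 10*log10(1.38139e+07) = 71.403 dB


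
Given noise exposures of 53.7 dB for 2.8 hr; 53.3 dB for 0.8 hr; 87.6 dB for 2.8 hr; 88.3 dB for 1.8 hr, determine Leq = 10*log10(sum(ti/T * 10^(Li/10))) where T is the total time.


T_total = 2.8 + 0.8 + 2.8 + 1.8 = 8.2 hr
(2.8/8.2) * 10^(53.7/10) = 80046.8
(0.8/8.2) * 10^(53.3/10) = 20858.2
(2.8/8.2) * 10^(87.6/10) = 1.96492e+08
(1.8/8.2) * 10^(88.3/10) = 1.48408e+08
Sum = 80046.8 + 20858.2 + 1.96492e+08 + 1.48408e+08 = 3.45001e+08
Leq = 10*log10(3.45001e+08) = 85.378 dB


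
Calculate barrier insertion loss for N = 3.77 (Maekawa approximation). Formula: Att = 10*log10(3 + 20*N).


3 + 20*N = 3 + 20*3.77 = 78.4
Att = 10*log10(78.4) = 18.943 dB


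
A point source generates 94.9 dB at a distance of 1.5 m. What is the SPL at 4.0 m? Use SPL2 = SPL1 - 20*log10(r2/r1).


r2/r1 = 4.0/1.5 = 2.66667
Correction = 20*log10(2.66667) = 8.51939 dB
SPL2 = 94.9 - 8.51939 = 86.381 dB


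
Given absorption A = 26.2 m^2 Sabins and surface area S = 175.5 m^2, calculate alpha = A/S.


Absorption coefficient = absorbed power / incident power
alpha = A / S = 26.2 / 175.5 = 0.14929


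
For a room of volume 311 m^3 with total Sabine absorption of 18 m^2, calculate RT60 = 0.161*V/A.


RT60 = 0.161 * 311 / 18 = 2.7817 s


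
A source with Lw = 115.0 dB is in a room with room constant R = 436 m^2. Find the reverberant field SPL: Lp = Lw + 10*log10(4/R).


4/R = 4/436 = 0.00917431
Lp = 115.0 + 10*log10(0.00917431) = 94.626 dB


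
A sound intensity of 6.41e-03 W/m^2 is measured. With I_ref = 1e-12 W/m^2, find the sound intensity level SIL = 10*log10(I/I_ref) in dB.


I / I_ref = 6.41e-03 / 1e-12 = 6.41e+09
SIL = 10 * log10(6.41e+09) = 98.069 dB


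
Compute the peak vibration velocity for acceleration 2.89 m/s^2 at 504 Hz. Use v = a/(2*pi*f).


omega = 2*pi*f = 2*pi*504 = 3166.73 rad/s
v = a / omega = 2.89 / 3166.73 = 0.00091261 m/s


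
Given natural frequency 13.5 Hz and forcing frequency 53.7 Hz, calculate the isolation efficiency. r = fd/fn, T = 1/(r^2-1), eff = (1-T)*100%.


r = 53.7 / 13.5 = 3.97778
r^2 - 1 = 3.97778^2 - 1 = 14.8227
T = 1/14.8227 = 0.0674641
Efficiency = (1 - 0.0674641)*100 = 93.254 %


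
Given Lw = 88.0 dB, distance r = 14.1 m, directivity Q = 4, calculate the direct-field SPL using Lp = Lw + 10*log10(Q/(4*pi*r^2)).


4*pi*r^2 = 4*pi*14.1^2 = 2498.32 m^2
Q / (4*pi*r^2) = 4 / 2498.32 = 0.00160108
Lp = 88.0 + 10*log10(0.00160108) = 60.044 dB


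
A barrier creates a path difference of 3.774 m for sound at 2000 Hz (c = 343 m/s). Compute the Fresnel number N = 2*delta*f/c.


N = 2*delta*f/c = 2*delta/lambda, where lambda = c/f
lambda = 343 / 2000 = 0.1715 m
N = 2 * 3.774 / 0.1715 = 44.012


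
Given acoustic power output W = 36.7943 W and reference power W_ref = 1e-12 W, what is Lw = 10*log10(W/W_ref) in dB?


W / W_ref = 36.7943 / 1e-12 = 3.67943e+13
Lw = 10 * log10(3.67943e+13) = 135.66 dB


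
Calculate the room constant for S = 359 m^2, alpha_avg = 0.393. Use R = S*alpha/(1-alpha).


R = 359 * 0.393 / (1 - 0.393) = 232.43 m^2


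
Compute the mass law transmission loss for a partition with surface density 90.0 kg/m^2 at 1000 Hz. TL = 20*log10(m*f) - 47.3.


m * f = 90.0 * 1000 = 90000
20*log10(90000) = 99.0849 dB
TL = 99.0849 - 47.3 = 51.785 dB


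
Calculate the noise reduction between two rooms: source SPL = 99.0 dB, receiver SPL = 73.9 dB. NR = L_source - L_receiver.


NR = L_source - L_receiver (difference between source and receiving room levels)
NR = 99.0 - 73.9 = 25.1 dB


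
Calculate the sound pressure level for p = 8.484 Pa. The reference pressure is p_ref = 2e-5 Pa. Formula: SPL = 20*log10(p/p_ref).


p / p_ref = 8.484 / 2e-5 = 424200
SPL = 20 * log10(424200) = 112.55 dB


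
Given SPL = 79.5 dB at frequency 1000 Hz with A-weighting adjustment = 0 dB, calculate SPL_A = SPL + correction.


A-weighting table: 1000 Hz -> 0 dB correction
SPL_A = SPL + correction = 79.5 + (0) = 79.5 dBA


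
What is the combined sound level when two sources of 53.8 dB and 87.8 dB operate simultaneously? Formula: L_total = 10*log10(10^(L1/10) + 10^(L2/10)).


10^(53.8/10) = 239883
10^(87.8/10) = 6.0256e+08
Sum = 239883 + 6.0256e+08 = 6.028e+08
L_total = 10*log10(6.028e+08) = 87.802 dB


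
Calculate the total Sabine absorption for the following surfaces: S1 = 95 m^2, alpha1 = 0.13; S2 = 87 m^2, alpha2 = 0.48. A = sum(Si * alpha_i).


95 * 0.13 = 12.35
87 * 0.48 = 41.76
A_total = 12.35 + 41.76 = 54.11 m^2


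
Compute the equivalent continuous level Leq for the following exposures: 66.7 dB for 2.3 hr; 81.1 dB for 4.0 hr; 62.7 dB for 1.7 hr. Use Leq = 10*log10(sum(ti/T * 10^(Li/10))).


T_total = 2.3 + 4.0 + 1.7 = 8.0 hr
(2.3/8.0) * 10^(66.7/10) = 1.34474e+06
(4.0/8.0) * 10^(81.1/10) = 6.44125e+07
(1.7/8.0) * 10^(62.7/10) = 395694
Sum = 1.34474e+06 + 6.44125e+07 + 395694 = 6.61529e+07
Leq = 10*log10(6.61529e+07) = 78.205 dB


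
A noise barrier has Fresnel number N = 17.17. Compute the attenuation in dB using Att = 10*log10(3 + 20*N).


3 + 20*N = 3 + 20*17.17 = 346.4
Att = 10*log10(346.4) = 25.396 dB


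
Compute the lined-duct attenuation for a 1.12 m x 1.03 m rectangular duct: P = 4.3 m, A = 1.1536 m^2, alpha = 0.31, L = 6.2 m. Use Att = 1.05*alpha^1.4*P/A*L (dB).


alpha^1.4 = 0.31^1.4 = 0.194047
Attenuation rate = 1.05 * alpha^1.4 * P / A
= 1.05 * 0.194047 * 4.3 / 1.1536 = 0.759468 dB/m
Total Att = 0.759468 * 6.2 = 4.7087 dB


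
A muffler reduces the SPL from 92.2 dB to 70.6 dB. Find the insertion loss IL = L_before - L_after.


Insertion loss = SPL without muffler - SPL with muffler
IL = 92.2 - 70.6 = 21.6 dB


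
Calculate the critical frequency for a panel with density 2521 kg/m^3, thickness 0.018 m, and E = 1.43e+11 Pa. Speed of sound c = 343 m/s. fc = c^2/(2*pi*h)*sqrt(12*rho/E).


12*rho/E = 12*2521/1.43e+11 = 2.11552e-07
sqrt(12*rho/E) = sqrt(2.11552e-07) = 0.000459948
c^2/(2*pi*h) = 343^2/(2*pi*0.018) = 1.04025e+06
fc = 1.04025e+06 * 0.000459948 = 478.46 Hz


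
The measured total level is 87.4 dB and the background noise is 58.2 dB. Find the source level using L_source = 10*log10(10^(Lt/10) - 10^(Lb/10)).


10^(87.4/10) = 5.49541e+08
10^(58.2/10) = 660693
Difference = 5.49541e+08 - 660693 = 5.4888e+08
L_source = 10*log10(5.4888e+08) = 87.395 dB


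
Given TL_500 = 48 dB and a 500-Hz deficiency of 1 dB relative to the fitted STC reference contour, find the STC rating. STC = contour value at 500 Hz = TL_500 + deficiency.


By ASTM E413, STC = value of the fitted reference contour at 500 Hz.
Contour value at 500 Hz = TL_500 + deficiency = 48 + 1 = 49
STC = 49


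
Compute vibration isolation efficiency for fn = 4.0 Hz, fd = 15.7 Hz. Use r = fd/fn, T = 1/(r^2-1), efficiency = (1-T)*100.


r = 15.7 / 4.0 = 3.925
r^2 - 1 = 3.925^2 - 1 = 14.4056
T = 1/14.4056 = 0.0694174
Efficiency = (1 - 0.0694174)*100 = 93.058 %


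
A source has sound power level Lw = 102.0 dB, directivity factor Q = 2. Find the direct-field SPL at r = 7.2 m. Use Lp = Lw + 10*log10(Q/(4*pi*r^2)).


4*pi*r^2 = 4*pi*7.2^2 = 651.441 m^2
Q / (4*pi*r^2) = 2 / 651.441 = 0.00307012
Lp = 102.0 + 10*log10(0.00307012) = 76.872 dB


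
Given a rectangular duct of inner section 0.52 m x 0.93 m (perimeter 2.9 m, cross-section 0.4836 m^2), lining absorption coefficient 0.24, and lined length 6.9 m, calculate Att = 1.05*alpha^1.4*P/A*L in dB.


alpha^1.4 = 0.24^1.4 = 0.135611
Attenuation rate = 1.05 * alpha^1.4 * P / A
= 1.05 * 0.135611 * 2.9 / 0.4836 = 0.853878 dB/m
Total Att = 0.853878 * 6.9 = 5.8918 dB


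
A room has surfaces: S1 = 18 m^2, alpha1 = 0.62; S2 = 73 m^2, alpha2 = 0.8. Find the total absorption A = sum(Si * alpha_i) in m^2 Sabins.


18 * 0.62 = 11.16
73 * 0.8 = 58.4
A_total = 11.16 + 58.4 = 69.56 m^2


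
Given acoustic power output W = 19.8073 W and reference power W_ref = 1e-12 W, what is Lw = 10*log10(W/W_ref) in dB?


W / W_ref = 19.8073 / 1e-12 = 1.98073e+13
Lw = 10 * log10(1.98073e+13) = 132.97 dB


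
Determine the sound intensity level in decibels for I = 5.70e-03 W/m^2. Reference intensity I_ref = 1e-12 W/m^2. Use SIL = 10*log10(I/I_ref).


I / I_ref = 5.70e-03 / 1e-12 = 5.7e+09
SIL = 10 * log10(5.7e+09) = 97.559 dB


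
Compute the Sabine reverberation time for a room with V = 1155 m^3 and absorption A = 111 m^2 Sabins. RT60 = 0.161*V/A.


RT60 = 0.161 * 1155 / 111 = 1.6753 s


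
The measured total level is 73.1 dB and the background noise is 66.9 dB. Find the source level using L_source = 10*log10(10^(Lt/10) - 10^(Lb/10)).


10^(73.1/10) = 2.04174e+07
10^(66.9/10) = 4.89779e+06
Difference = 2.04174e+07 - 4.89779e+06 = 1.55196e+07
L_source = 10*log10(1.55196e+07) = 71.909 dB


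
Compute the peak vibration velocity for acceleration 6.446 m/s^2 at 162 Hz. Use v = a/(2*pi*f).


omega = 2*pi*f = 2*pi*162 = 1017.88 rad/s
v = a / omega = 6.446 / 1017.88 = 0.0063328 m/s


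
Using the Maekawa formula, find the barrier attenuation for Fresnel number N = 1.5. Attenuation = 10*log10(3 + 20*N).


3 + 20*N = 3 + 20*1.5 = 33
Att = 10*log10(33) = 15.185 dB


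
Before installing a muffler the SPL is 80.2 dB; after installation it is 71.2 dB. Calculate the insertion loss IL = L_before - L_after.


Insertion loss = SPL without muffler - SPL with muffler
IL = 80.2 - 71.2 = 9 dB


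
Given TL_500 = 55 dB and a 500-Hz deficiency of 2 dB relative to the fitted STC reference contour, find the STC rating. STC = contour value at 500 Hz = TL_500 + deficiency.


By ASTM E413, STC = value of the fitted reference contour at 500 Hz.
Contour value at 500 Hz = TL_500 + deficiency = 55 + 2 = 57
STC = 57


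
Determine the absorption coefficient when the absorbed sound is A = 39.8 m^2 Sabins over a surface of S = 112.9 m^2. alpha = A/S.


Absorption coefficient = absorbed power / incident power
alpha = A / S = 39.8 / 112.9 = 0.35252


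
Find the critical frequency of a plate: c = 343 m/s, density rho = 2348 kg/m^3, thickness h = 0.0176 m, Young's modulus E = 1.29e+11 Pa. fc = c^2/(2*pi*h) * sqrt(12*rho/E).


12*rho/E = 12*2348/1.29e+11 = 2.18419e-07
sqrt(12*rho/E) = sqrt(2.18419e-07) = 0.000467353
c^2/(2*pi*h) = 343^2/(2*pi*0.0176) = 1.06389e+06
fc = 1.06389e+06 * 0.000467353 = 497.21 Hz


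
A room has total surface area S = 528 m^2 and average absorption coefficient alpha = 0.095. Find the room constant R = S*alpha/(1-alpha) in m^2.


R = 528 * 0.095 / (1 - 0.095) = 55.425 m^2


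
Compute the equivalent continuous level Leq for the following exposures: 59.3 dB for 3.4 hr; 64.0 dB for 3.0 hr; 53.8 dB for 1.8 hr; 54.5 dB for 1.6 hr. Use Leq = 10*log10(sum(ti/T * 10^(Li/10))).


T_total = 3.4 + 3.0 + 1.8 + 1.6 = 9.8 hr
(3.4/9.8) * 10^(59.3/10) = 295293
(3.0/9.8) * 10^(64.0/10) = 768945
(1.8/9.8) * 10^(53.8/10) = 44060.2
(1.6/9.8) * 10^(54.5/10) = 46014.4
Sum = 295293 + 768945 + 44060.2 + 46014.4 = 1.15431e+06
Leq = 10*log10(1.15431e+06) = 60.623 dB


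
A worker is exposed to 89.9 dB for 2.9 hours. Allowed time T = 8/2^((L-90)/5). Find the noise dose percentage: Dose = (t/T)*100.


T_allowed = 8 / 2^((89.9 - 90)/5) = 8.11168 hr
Dose = 2.9 / 8.11168 * 100 = 35.751 %


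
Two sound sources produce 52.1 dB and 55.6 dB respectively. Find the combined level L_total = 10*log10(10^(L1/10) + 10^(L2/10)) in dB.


10^(52.1/10) = 162181
10^(55.6/10) = 363078
Sum = 162181 + 363078 = 525259
L_total = 10*log10(525259) = 57.204 dB


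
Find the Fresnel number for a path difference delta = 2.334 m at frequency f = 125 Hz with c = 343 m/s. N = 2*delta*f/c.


N = 2*delta*f/c = 2*delta/lambda, where lambda = c/f
lambda = 343 / 125 = 2.744 m
N = 2 * 2.334 / 2.744 = 1.7012


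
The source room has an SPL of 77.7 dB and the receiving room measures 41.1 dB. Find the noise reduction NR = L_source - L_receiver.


NR = L_source - L_receiver (difference between source and receiving room levels)
NR = 77.7 - 41.1 = 36.6 dB


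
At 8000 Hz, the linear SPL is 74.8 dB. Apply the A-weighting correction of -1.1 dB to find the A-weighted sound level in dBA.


A-weighting table: 8000 Hz -> -1.1 dB correction
SPL_A = SPL + correction = 74.8 + (-1.1) = 73.7 dBA


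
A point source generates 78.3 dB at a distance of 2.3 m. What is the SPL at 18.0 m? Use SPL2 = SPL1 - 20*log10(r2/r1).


r2/r1 = 18.0/2.3 = 7.82609
Correction = 20*log10(7.82609) = 17.8709 dB
SPL2 = 78.3 - 17.8709 = 60.429 dB


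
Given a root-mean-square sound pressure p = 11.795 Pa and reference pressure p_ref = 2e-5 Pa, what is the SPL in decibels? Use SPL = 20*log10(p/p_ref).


p / p_ref = 11.795 / 2e-5 = 589750
SPL = 20 * log10(589750) = 115.41 dB


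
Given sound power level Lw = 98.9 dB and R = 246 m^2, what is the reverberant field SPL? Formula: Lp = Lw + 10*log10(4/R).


4/R = 4/246 = 0.0162602
Lp = 98.9 + 10*log10(0.0162602) = 81.011 dB


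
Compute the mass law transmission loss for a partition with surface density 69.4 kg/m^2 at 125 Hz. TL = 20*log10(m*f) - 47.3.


m * f = 69.4 * 125 = 8675
20*log10(8675) = 78.7654 dB
TL = 78.7654 - 47.3 = 31.465 dB


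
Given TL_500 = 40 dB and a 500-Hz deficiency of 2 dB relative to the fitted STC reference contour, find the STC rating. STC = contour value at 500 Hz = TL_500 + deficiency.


By ASTM E413, STC = value of the fitted reference contour at 500 Hz.
Contour value at 500 Hz = TL_500 + deficiency = 40 + 2 = 42
STC = 42


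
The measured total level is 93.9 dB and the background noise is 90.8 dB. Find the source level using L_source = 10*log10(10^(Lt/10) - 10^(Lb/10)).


10^(93.9/10) = 2.45471e+09
10^(90.8/10) = 1.20226e+09
Difference = 2.45471e+09 - 1.20226e+09 = 1.25245e+09
L_source = 10*log10(1.25245e+09) = 90.978 dB


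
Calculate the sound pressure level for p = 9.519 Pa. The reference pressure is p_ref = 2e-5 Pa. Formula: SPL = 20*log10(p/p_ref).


p / p_ref = 9.519 / 2e-5 = 475950
SPL = 20 * log10(475950) = 113.55 dB


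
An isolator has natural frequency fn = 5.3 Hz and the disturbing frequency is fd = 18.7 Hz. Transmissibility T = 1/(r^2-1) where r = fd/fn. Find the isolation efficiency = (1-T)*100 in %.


r = 18.7 / 5.3 = 3.5283
r^2 - 1 = 3.5283^2 - 1 = 11.4489
T = 1/11.4489 = 0.0873446
Efficiency = (1 - 0.0873446)*100 = 91.266 %


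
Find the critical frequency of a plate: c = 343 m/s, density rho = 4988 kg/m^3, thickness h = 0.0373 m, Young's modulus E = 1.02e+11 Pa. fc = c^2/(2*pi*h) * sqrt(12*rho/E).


12*rho/E = 12*4988/1.02e+11 = 5.86824e-07
sqrt(12*rho/E) = sqrt(5.86824e-07) = 0.000766044
c^2/(2*pi*h) = 343^2/(2*pi*0.0373) = 501995
fc = 501995 * 0.000766044 = 384.55 Hz


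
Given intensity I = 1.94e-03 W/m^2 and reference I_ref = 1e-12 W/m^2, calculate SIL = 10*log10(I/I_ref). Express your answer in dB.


I / I_ref = 1.94e-03 / 1e-12 = 1.94e+09
SIL = 10 * log10(1.94e+09) = 92.878 dB


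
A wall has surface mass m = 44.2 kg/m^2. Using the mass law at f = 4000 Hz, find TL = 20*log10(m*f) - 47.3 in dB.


m * f = 44.2 * 4000 = 176800
20*log10(176800) = 104.95 dB
TL = 104.95 - 47.3 = 57.65 dB


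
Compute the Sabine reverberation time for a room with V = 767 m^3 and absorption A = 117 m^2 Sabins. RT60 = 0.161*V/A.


RT60 = 0.161 * 767 / 117 = 1.0554 s


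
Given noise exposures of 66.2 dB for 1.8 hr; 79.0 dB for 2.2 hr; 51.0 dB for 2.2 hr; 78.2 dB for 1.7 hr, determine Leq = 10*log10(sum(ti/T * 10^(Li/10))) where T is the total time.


T_total = 1.8 + 2.2 + 2.2 + 1.7 = 7.9 hr
(1.8/7.9) * 10^(66.2/10) = 949829
(2.2/7.9) * 10^(79.0/10) = 2.21205e+07
(2.2/7.9) * 10^(51.0/10) = 35058.7
(1.7/7.9) * 10^(78.2/10) = 1.42175e+07
Sum = 949829 + 2.21205e+07 + 35058.7 + 1.42175e+07 = 3.73229e+07
Leq = 10*log10(3.73229e+07) = 75.72 dB


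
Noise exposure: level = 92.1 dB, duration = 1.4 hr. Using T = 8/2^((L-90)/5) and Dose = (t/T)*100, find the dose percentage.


T_allowed = 8 / 2^((92.1 - 90)/5) = 5.9794 hr
Dose = 1.4 / 5.9794 * 100 = 23.414 %


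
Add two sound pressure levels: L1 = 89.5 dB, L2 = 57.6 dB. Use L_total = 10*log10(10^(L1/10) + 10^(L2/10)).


10^(89.5/10) = 8.91251e+08
10^(57.6/10) = 575440
Sum = 8.91251e+08 + 575440 = 8.91826e+08
L_total = 10*log10(8.91826e+08) = 89.503 dB


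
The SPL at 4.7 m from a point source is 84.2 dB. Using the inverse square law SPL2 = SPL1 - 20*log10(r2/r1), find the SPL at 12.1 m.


r2/r1 = 12.1/4.7 = 2.57447
Correction = 20*log10(2.57447) = 8.21376 dB
SPL2 = 84.2 - 8.21376 = 75.986 dB


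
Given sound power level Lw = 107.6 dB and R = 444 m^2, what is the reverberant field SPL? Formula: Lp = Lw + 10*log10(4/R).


4/R = 4/444 = 0.00900901
Lp = 107.6 + 10*log10(0.00900901) = 87.147 dB


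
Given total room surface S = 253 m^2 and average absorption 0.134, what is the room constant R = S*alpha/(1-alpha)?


R = 253 * 0.134 / (1 - 0.134) = 39.148 m^2


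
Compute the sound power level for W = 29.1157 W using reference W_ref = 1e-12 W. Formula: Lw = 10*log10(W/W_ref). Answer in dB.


W / W_ref = 29.1157 / 1e-12 = 2.91157e+13
Lw = 10 * log10(2.91157e+13) = 134.64 dB


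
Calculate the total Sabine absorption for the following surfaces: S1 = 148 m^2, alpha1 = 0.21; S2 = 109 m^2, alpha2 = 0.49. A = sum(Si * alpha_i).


148 * 0.21 = 31.08
109 * 0.49 = 53.41
A_total = 31.08 + 53.41 = 84.49 m^2


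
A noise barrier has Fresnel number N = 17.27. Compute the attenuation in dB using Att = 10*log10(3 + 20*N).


3 + 20*N = 3 + 20*17.27 = 348.4
Att = 10*log10(348.4) = 25.421 dB


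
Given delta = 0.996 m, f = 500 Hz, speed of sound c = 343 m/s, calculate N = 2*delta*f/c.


N = 2*delta*f/c = 2*delta/lambda, where lambda = c/f
lambda = 343 / 500 = 0.686 m
N = 2 * 0.996 / 0.686 = 2.9038


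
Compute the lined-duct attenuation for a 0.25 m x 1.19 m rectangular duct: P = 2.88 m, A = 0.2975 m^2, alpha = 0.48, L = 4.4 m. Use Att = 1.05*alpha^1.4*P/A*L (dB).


alpha^1.4 = 0.48^1.4 = 0.35788
Attenuation rate = 1.05 * alpha^1.4 * P / A
= 1.05 * 0.35788 * 2.88 / 0.2975 = 3.63774 dB/m
Total Att = 3.63774 * 4.4 = 16.006 dB


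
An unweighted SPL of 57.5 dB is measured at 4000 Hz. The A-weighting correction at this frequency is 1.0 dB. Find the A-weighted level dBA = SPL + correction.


A-weighting table: 4000 Hz -> 1.0 dB correction
SPL_A = SPL + correction = 57.5 + (1.0) = 58.5 dBA


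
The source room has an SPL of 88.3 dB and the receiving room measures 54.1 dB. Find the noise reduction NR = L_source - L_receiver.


NR = L_source - L_receiver (difference between source and receiving room levels)
NR = 88.3 - 54.1 = 34.2 dB


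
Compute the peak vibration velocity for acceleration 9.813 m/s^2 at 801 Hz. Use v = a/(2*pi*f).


omega = 2*pi*f = 2*pi*801 = 5032.83 rad/s
v = a / omega = 9.813 / 5032.83 = 0.0019498 m/s


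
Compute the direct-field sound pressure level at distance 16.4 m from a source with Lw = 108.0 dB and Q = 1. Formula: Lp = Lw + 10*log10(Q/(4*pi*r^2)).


4*pi*r^2 = 4*pi*16.4^2 = 3379.85 m^2
Q / (4*pi*r^2) = 1 / 3379.85 = 0.000295871
Lp = 108.0 + 10*log10(0.000295871) = 72.711 dB


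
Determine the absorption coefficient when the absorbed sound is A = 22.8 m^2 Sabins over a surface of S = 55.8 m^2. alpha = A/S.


Absorption coefficient = absorbed power / incident power
alpha = A / S = 22.8 / 55.8 = 0.4086


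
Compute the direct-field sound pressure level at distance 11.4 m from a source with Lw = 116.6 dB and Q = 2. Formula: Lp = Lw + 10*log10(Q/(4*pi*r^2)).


4*pi*r^2 = 4*pi*11.4^2 = 1633.13 m^2
Q / (4*pi*r^2) = 2 / 1633.13 = 0.00122464
Lp = 116.6 + 10*log10(0.00122464) = 87.48 dB


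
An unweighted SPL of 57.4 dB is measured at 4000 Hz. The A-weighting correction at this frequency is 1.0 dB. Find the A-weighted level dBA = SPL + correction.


A-weighting table: 4000 Hz -> 1.0 dB correction
SPL_A = SPL + correction = 57.4 + (1.0) = 58.4 dBA


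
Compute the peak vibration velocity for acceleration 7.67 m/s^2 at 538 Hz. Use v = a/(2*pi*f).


omega = 2*pi*f = 2*pi*538 = 3380.35 rad/s
v = a / omega = 7.67 / 3380.35 = 0.002269 m/s


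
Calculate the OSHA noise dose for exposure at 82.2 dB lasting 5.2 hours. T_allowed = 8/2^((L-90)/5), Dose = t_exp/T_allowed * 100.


T_allowed = 8 / 2^((82.2 - 90)/5) = 23.5883 hr
Dose = 5.2 / 23.5883 * 100 = 22.045 %


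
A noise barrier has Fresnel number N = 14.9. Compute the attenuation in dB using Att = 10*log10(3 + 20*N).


3 + 20*N = 3 + 20*14.9 = 301
Att = 10*log10(301) = 24.786 dB


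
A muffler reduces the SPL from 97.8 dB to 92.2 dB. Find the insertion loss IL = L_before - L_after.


Insertion loss = SPL without muffler - SPL with muffler
IL = 97.8 - 92.2 = 5.6 dB


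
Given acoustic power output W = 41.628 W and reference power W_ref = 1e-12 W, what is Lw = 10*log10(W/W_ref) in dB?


W / W_ref = 41.628 / 1e-12 = 4.1628e+13
Lw = 10 * log10(4.1628e+13) = 136.19 dB


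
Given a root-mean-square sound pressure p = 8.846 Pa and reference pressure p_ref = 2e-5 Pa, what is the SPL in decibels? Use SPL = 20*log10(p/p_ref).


p / p_ref = 8.846 / 2e-5 = 442300
SPL = 20 * log10(442300) = 112.91 dB


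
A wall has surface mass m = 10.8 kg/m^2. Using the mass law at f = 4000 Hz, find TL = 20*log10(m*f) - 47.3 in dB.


m * f = 10.8 * 4000 = 43200
20*log10(43200) = 92.7097 dB
TL = 92.7097 - 47.3 = 45.41 dB


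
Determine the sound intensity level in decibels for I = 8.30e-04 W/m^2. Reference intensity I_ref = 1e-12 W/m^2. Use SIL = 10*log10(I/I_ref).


I / I_ref = 8.30e-04 / 1e-12 = 8.3e+08
SIL = 10 * log10(8.3e+08) = 89.191 dB


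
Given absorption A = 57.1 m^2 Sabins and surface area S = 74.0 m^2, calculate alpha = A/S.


Absorption coefficient = absorbed power / incident power
alpha = A / S = 57.1 / 74.0 = 0.77162


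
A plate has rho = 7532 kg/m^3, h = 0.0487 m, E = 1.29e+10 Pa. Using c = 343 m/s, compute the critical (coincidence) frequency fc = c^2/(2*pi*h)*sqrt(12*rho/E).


12*rho/E = 12*7532/1.29e+10 = 7.00651e-06
sqrt(12*rho/E) = sqrt(7.00651e-06) = 0.00264698
c^2/(2*pi*h) = 343^2/(2*pi*0.0487) = 384485
fc = 384485 * 0.00264698 = 1017.7 Hz


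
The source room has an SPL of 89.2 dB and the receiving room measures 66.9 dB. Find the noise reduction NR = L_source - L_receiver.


NR = L_source - L_receiver (difference between source and receiving room levels)
NR = 89.2 - 66.9 = 22.3 dB


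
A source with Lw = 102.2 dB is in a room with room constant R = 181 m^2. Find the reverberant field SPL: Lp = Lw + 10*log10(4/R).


4/R = 4/181 = 0.0220994
Lp = 102.2 + 10*log10(0.0220994) = 85.644 dB


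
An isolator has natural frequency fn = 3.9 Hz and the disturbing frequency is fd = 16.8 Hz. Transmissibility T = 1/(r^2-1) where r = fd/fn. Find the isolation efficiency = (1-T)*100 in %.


r = 16.8 / 3.9 = 4.30769
r^2 - 1 = 4.30769^2 - 1 = 17.5562
T = 1/17.5562 = 0.0569599
Efficiency = (1 - 0.0569599)*100 = 94.304 %


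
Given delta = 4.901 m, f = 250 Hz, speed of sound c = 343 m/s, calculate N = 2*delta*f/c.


N = 2*delta*f/c = 2*delta/lambda, where lambda = c/f
lambda = 343 / 250 = 1.372 m
N = 2 * 4.901 / 1.372 = 7.1443


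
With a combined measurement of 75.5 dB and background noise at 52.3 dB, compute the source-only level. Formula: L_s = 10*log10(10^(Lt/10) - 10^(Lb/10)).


10^(75.5/10) = 3.54813e+07
10^(52.3/10) = 169824
Difference = 3.54813e+07 - 169824 = 3.53115e+07
L_source = 10*log10(3.53115e+07) = 75.479 dB


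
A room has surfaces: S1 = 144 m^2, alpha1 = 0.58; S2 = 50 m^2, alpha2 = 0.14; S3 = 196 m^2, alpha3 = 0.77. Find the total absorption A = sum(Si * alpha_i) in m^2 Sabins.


144 * 0.58 = 83.52
50 * 0.14 = 7
196 * 0.77 = 150.92
A_total = 83.52 + 7 + 150.92 = 241.44 m^2


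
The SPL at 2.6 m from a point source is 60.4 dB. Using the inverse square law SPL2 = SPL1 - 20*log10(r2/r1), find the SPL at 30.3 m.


r2/r1 = 30.3/2.6 = 11.6538
Correction = 20*log10(11.6538) = 21.3294 dB
SPL2 = 60.4 - 21.3294 = 39.071 dB


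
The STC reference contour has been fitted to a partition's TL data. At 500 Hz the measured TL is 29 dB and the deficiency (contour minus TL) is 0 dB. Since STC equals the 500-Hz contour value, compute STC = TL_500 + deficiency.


By ASTM E413, STC = value of the fitted reference contour at 500 Hz.
Contour value at 500 Hz = TL_500 + deficiency = 29 + 0 = 29
STC = 29


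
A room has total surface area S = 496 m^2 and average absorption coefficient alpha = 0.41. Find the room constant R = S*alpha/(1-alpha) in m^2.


R = 496 * 0.41 / (1 - 0.41) = 344.68 m^2


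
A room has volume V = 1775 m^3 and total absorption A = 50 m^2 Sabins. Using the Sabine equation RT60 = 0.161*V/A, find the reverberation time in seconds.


RT60 = 0.161 * 1775 / 50 = 5.7155 s


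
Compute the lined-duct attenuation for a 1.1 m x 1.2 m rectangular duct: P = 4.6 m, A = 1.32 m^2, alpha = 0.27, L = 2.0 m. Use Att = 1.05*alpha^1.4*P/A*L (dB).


alpha^1.4 = 0.27^1.4 = 0.159922
Attenuation rate = 1.05 * alpha^1.4 * P / A
= 1.05 * 0.159922 * 4.6 / 1.32 = 0.585169 dB/m
Total Att = 0.585169 * 2.0 = 1.1703 dB


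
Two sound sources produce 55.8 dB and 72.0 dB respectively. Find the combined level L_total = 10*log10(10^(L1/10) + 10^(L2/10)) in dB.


10^(55.8/10) = 380189
10^(72.0/10) = 1.58489e+07
Sum = 380189 + 1.58489e+07 = 1.62291e+07
L_total = 10*log10(1.62291e+07) = 72.103 dB


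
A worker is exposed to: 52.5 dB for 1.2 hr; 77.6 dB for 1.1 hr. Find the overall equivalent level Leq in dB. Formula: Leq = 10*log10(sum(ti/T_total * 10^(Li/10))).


T_total = 1.2 + 1.1 = 2.3 hr
(1.2/2.3) * 10^(52.5/10) = 92779.8
(1.1/2.3) * 10^(77.6/10) = 2.7521e+07
Sum = 92779.8 + 2.7521e+07 = 2.76138e+07
Leq = 10*log10(2.76138e+07) = 74.411 dB


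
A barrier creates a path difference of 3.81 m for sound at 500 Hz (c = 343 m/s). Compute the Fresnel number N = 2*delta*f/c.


N = 2*delta*f/c = 2*delta/lambda, where lambda = c/f
lambda = 343 / 500 = 0.686 m
N = 2 * 3.81 / 0.686 = 11.108


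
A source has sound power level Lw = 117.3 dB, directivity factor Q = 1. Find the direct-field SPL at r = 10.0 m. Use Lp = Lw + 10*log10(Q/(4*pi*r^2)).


4*pi*r^2 = 4*pi*10.0^2 = 1256.64 m^2
Q / (4*pi*r^2) = 1 / 1256.64 = 0.000795773
Lp = 117.3 + 10*log10(0.000795773) = 86.308 dB


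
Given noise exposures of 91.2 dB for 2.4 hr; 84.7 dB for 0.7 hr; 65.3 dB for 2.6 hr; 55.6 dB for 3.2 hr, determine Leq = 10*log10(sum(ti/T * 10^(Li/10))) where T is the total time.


T_total = 2.4 + 0.7 + 2.6 + 3.2 = 8.9 hr
(2.4/8.9) * 10^(91.2/10) = 3.55485e+08
(0.7/8.9) * 10^(84.7/10) = 2.32118e+07
(2.6/8.9) * 10^(65.3/10) = 989882
(3.2/8.9) * 10^(55.6/10) = 130545
Sum = 3.55485e+08 + 2.32118e+07 + 989882 + 130545 = 3.79817e+08
Leq = 10*log10(3.79817e+08) = 85.796 dB


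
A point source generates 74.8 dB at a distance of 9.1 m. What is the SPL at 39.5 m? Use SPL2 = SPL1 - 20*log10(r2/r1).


r2/r1 = 39.5/9.1 = 4.34066
Correction = 20*log10(4.34066) = 12.7511 dB
SPL2 = 74.8 - 12.7511 = 62.049 dB


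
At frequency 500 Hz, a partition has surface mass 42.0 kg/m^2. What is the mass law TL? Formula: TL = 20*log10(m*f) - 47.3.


m * f = 42.0 * 500 = 21000
20*log10(21000) = 86.4444 dB
TL = 86.4444 - 47.3 = 39.144 dB


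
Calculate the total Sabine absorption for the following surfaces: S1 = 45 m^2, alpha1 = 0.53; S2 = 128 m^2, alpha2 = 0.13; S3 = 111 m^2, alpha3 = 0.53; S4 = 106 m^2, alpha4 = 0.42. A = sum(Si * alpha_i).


45 * 0.53 = 23.85
128 * 0.13 = 16.64
111 * 0.53 = 58.83
106 * 0.42 = 44.52
A_total = 23.85 + 16.64 + 58.83 + 44.52 = 143.84 m^2


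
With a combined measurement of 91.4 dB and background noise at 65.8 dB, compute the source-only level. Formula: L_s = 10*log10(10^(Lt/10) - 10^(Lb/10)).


10^(91.4/10) = 1.38038e+09
10^(65.8/10) = 3.80189e+06
Difference = 1.38038e+09 - 3.80189e+06 = 1.37658e+09
L_source = 10*log10(1.37658e+09) = 91.388 dB


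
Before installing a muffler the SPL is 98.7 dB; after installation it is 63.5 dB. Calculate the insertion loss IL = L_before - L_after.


Insertion loss = SPL without muffler - SPL with muffler
IL = 98.7 - 63.5 = 35.2 dB


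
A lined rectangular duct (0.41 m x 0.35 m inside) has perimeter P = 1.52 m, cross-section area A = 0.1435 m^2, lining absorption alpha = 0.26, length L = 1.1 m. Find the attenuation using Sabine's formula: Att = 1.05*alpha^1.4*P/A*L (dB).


alpha^1.4 = 0.26^1.4 = 0.151692
Attenuation rate = 1.05 * alpha^1.4 * P / A
= 1.05 * 0.151692 * 1.52 / 0.1435 = 1.68711 dB/m
Total Att = 1.68711 * 1.1 = 1.8558 dB


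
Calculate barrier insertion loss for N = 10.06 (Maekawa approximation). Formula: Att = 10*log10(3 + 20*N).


3 + 20*N = 3 + 20*10.06 = 204.2
Att = 10*log10(204.2) = 23.101 dB


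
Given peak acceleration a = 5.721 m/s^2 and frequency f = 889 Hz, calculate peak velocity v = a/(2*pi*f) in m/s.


omega = 2*pi*f = 2*pi*889 = 5585.75 rad/s
v = a / omega = 5.721 / 5585.75 = 0.0010242 m/s


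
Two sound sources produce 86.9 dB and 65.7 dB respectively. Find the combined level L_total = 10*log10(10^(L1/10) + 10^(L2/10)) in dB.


10^(86.9/10) = 4.89779e+08
10^(65.7/10) = 3.71535e+06
Sum = 4.89779e+08 + 3.71535e+06 = 4.93494e+08
L_total = 10*log10(4.93494e+08) = 86.933 dB


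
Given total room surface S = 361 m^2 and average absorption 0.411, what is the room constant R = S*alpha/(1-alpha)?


R = 361 * 0.411 / (1 - 0.411) = 251.9 m^2


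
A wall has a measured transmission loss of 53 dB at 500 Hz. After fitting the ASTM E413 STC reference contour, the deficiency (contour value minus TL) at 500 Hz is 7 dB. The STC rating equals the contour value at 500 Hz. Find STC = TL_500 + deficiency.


By ASTM E413, STC = value of the fitted reference contour at 500 Hz.
Contour value at 500 Hz = TL_500 + deficiency = 53 + 7 = 60
STC = 60


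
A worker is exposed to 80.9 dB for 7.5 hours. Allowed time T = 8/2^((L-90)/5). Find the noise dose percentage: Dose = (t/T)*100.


T_allowed = 8 / 2^((80.9 - 90)/5) = 28.2465 hr
Dose = 7.5 / 28.2465 * 100 = 26.552 %


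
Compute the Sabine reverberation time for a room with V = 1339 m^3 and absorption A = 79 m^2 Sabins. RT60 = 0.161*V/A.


RT60 = 0.161 * 1339 / 79 = 2.7288 s


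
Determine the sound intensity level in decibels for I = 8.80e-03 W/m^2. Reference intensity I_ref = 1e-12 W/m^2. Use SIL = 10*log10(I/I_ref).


I / I_ref = 8.80e-03 / 1e-12 = 8.8e+09
SIL = 10 * log10(8.8e+09) = 99.445 dB


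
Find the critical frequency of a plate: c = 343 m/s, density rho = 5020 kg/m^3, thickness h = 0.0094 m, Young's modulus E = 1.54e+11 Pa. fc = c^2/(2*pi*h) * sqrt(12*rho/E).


12*rho/E = 12*5020/1.54e+11 = 3.91169e-07
sqrt(12*rho/E) = sqrt(3.91169e-07) = 0.000625435
c^2/(2*pi*h) = 343^2/(2*pi*0.0094) = 1.99196e+06
fc = 1.99196e+06 * 0.000625435 = 1245.8 Hz
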